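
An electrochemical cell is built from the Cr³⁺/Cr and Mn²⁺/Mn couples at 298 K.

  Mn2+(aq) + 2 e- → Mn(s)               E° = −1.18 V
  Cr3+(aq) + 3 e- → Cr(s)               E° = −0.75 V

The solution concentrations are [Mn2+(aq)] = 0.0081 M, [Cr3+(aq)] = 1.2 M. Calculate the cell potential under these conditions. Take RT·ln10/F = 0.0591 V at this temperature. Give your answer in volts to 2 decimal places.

Since E°(Cr³⁺/Cr) > E°(Mn²⁺/Mn), Cr³⁺/Cr serves as the cathode.
E°cell = E°cat − E°an = −0.75 − (−1.18) = +0.43 V; n = 6.
Balancing gives 2 Cr3+(aq) + 3 Mn(s) → 2 Cr(s) + 3 Mn2+(aq); hence Q = [Mn2+(aq)]^3 / [Cr3+(aq)]^2 = 3.69×10^−7 (log Q = −6.433).
Applying E = E° − (RT ln10/nF)·log Q gives +0.43 − (0.0591/6)(−6.433) = +0.49 V.

+0.49 V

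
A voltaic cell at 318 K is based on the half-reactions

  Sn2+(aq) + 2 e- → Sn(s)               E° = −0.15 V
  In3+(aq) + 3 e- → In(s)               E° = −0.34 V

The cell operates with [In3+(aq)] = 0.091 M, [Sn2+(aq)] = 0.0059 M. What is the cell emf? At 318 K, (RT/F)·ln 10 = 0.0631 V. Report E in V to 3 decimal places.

Sn²⁺/Sn is reduced (cathode, E° = −0.15 V) and In³⁺/In is oxidized (anode).
E°cell = −0.15 − (−0.34) = +0.19 V, with n = 6 electrons transferred.
The balanced reaction is 3 Sn2+(aq) + 2 In(s) → 3 Sn(s) + 2 In3+(aq), so Q = [In3+(aq)]^2 / [Sn2+(aq)]^3 = 4.03×10^4 and log Q = 4.606.
By the Nernst equation, E = +0.19 − (0.0631/6)·(4.606) = +0.142 V.

+0.142 V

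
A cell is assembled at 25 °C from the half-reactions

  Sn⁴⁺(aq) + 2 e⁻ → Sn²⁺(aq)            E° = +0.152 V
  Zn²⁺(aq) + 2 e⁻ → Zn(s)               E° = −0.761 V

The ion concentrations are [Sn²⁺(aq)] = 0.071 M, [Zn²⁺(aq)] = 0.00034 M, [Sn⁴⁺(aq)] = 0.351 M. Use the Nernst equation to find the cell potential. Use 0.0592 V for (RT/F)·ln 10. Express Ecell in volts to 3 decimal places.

Sn⁴⁺/Sn²⁺ is reduced (cathode, E° = +0.152 V) and Zn²⁺/Zn is oxidized (anode).
E°cell = E°cat − E°an = +0.152 − (−0.761) = +0.913 V; n = 2.
The balanced reaction is Sn⁴⁺(aq) + Zn(s) → Sn²⁺(aq) + Zn²⁺(aq), so Q = ([Sn²⁺(aq)]·[Zn²⁺(aq)]) / [Sn⁴⁺(aq)] = 6.88×10^−5 and log Q = −4.163.
By the Nernst equation, E = +0.913 − (0.0592/2)·(−4.163) = +1.036 V.

+1.036 V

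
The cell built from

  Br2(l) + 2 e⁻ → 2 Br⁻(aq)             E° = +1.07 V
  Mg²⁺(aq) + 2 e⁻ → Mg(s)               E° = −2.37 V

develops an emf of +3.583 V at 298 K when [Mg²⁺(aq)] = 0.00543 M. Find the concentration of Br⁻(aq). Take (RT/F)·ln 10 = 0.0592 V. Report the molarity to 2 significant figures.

0.052 M

The Br₂/Br⁻ couple has the larger reduction potential, so it is the cathode: E°cell = +1.07 − (−2.37) = +3.44 V and n = 2.
Rearranging E = E° − (0.0592/n)·log Q gives log Q = 2(+3.44 − (+3.583))/0.0592 = −4.831.
For Br2(l) + Mg(s) → 2 Br⁻(aq) + Mg²⁺(aq), the reaction quotient is Q = [Br⁻(aq)]^2·[Mg²⁺(aq)].
Solving for the unknown gives log [Br⁻(aq)] = −1.283, so [Br⁻(aq)] ≈ 0.052 M.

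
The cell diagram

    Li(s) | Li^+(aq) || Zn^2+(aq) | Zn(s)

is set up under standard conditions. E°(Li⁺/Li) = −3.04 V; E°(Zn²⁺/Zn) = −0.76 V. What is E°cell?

+2.28 V

By convention the left-hand electrode in cell notation is the anode (oxidation) and the right-hand electrode is the cathode (reduction).
E°cell = E°(right) − E°(left) = −0.76 − (−3.04) = +2.28 V.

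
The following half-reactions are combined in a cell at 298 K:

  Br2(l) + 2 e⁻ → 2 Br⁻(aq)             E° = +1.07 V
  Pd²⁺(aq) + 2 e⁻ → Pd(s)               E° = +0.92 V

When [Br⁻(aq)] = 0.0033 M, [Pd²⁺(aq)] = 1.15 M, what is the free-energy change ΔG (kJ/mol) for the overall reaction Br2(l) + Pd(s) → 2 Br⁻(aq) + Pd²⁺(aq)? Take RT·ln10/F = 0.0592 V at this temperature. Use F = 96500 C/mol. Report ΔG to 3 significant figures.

−57.0 kJ/mol

The standard cell potential is +1.07 − (+0.92) = +0.15 V, with n = 2 electrons in the balanced equation.
The reaction quotient is [Br⁻(aq)]^2·[Pd²⁺(aq)] = 1.25×10^−5; by Nernst, E = +0.15 − (0.0592/2)(−4.902) = +0.2951 V.
ΔG = −nFE = −(2)(96500)(+0.2951) J/mol = −57.0 kJ/mol.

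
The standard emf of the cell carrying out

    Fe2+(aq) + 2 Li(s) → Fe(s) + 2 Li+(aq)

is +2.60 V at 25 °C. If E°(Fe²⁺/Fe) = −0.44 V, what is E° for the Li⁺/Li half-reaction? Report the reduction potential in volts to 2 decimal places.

−3.04 V

In the reaction as written the Fe²⁺/Fe couple is reduced (cathode) and Li⁺/Li is oxidized (anode), so E°cell = E°(Fe²⁺/Fe) − E°(Li⁺/Li).
E°(Li⁺/Li) = E°(cathode) − E°cell = −0.44 − (+2.60) = −3.04 V.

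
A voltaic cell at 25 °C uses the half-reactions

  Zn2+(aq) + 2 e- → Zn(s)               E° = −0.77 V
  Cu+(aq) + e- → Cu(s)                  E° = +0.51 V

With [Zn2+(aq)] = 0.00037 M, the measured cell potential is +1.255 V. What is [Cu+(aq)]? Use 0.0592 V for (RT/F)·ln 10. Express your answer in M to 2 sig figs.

With Cu⁺/Cu at the cathode and Zn²⁺/Zn at the anode, E°cell = +0.51 − (−0.77) = +1.28 V (n = 2).
Since E = E° − (0.0592/n)·log Q, log Q = n(E° − E)/0.0592 = 0.845.
Balancing electrons gives 2 Cu+(aq) + Zn(s) → 2 Cu(s) + Zn2+(aq); thus Q = [Zn2+(aq)] / [Cu+(aq)]^2.
Solving for the unknown gives log [Cu+(aq)] = −2.138, so [Cu+(aq)] ≈ 0.0073 M.

0.0073 M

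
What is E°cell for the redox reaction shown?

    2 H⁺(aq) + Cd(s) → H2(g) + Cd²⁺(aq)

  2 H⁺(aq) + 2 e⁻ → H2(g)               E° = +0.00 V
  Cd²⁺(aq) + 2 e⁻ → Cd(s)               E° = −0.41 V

+0.41 V

In the reaction as written, H⁺(aq) is reduced (cathode) and Cd²⁺(aq) is produced by oxidation at the anode.
E°cell = E°(cathode) − E°(anode) = +0.00 − (−0.41) = +0.41 V.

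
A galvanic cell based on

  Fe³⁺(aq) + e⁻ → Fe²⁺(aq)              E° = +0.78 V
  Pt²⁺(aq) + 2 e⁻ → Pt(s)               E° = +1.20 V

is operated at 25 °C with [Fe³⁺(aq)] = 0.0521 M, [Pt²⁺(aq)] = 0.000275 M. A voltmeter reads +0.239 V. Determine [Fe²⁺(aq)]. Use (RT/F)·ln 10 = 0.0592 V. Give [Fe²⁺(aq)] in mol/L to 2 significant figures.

0.0028 M

The Pt²⁺/Pt couple has the larger reduction potential, so it is the cathode: E°cell = +1.20 − (+0.78) = +0.42 V and n = 2.
Since E = E° − (0.0592/n)·log Q, log Q = n(E° − E)/0.0592 = 6.115.
The balanced reaction is Pt²⁺(aq) + 2 Fe²⁺(aq) → Pt(s) + 2 Fe³⁺(aq), so Q = [Fe³⁺(aq)]^2 / ([Pt²⁺(aq)]·[Fe²⁺(aq)]^2).
Solving for the unknown gives log [Fe²⁺(aq)] = −2.560, so [Fe²⁺(aq)] ≈ 0.0028 M.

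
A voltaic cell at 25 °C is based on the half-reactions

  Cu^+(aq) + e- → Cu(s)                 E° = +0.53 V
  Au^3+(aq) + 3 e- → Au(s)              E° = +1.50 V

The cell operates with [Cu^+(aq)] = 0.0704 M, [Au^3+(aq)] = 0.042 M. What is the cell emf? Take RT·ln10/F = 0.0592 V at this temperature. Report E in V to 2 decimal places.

Au³⁺/Au is reduced (cathode, E° = +1.50 V) and Cu⁺/Cu is oxidized (anode).
E°cell = E°cat − E°an = +1.50 − (+0.53) = +0.97 V; n = 3.
Balancing gives Au^3+(aq) + 3 Cu(s) → Au(s) + 3 Cu^+(aq); hence Q = [Cu^+(aq)]^3 / [Au^3+(aq)] = 0.00831 (log Q = −2.081).
By the Nernst equation, E = +0.97 − (0.0592/3)·(−2.081) = +1.01 V.

+1.01 V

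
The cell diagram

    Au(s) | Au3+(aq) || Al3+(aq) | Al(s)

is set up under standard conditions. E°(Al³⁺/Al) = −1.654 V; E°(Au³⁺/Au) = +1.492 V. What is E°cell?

−3.146 V

By convention the left-hand electrode in cell notation is the anode (oxidation) and the right-hand electrode is the cathode (reduction).
E°cell = E°(right) − E°(left) = −1.654 − (+1.492) = −3.146 V.
The negative sign shows that, as written, the cell would require an external voltage to drive the reaction.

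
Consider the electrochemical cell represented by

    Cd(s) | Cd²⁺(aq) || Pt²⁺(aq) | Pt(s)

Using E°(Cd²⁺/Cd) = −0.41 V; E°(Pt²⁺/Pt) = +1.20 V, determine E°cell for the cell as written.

By convention the left-hand electrode in cell notation is the anode (oxidation) and the right-hand electrode is the cathode (reduction).
E°cell = E°(right) − E°(left) = +1.20 − (−0.41) = +1.61 V.

+1.61 V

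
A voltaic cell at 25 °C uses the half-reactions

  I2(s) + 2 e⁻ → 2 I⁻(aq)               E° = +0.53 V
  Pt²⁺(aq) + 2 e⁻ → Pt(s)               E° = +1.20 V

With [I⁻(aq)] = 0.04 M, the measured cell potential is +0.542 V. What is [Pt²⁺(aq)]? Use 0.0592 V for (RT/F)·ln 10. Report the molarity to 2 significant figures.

0.030 M

With Pt²⁺/Pt at the cathode and I₂/I⁻ at the anode, E°cell = +1.20 − (+0.53) = +0.67 V (n = 2).
Rearranging E = E° − (0.0592/n)·log Q gives log Q = 2(+0.67 − (+0.542))/0.0592 = 4.324.
The balanced reaction is Pt²⁺(aq) + 2 I⁻(aq) → Pt(s) + I2(s), so Q = 1 / ([Pt²⁺(aq)]·[I⁻(aq)]^2).
Solving for the unknown gives log [Pt²⁺(aq)] = −1.528, so [Pt²⁺(aq)] ≈ 0.030 M.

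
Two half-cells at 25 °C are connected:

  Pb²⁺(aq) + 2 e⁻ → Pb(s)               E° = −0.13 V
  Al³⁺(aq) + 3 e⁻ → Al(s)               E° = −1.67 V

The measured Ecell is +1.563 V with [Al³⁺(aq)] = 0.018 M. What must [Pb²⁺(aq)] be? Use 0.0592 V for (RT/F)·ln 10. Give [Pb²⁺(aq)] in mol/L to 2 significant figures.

The Pb²⁺/Pb couple has the larger reduction potential, so it is the cathode: E°cell = −0.13 − (−1.67) = +1.54 V and n = 6.
Rearranging E = E° − (0.0592/n)·log Q gives log Q = 6(+1.54 − (+1.563))/0.0592 = −2.331.
Balancing electrons gives 3 Pb²⁺(aq) + 2 Al(s) → 3 Pb(s) + 2 Al³⁺(aq); thus Q = [Al³⁺(aq)]^2 / [Pb²⁺(aq)]^3.
Solving for the unknown gives log [Pb²⁺(aq)] = −0.386, so [Pb²⁺(aq)] ≈ 0.41 M.

0.41 M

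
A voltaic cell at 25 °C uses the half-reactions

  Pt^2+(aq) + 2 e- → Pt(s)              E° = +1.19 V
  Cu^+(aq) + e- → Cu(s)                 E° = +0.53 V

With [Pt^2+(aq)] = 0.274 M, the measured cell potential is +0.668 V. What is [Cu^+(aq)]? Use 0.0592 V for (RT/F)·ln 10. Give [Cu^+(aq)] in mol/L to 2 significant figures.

With Pt²⁺/Pt at the cathode and Cu⁺/Cu at the anode, E°cell = +1.19 − (+0.53) = +0.66 V (n = 2).
Since E = E° − (0.0592/n)·log Q, log Q = n(E° − E)/0.0592 = −0.270.
For Pt^2+(aq) + 2 Cu(s) → Pt(s) + 2 Cu^+(aq), the reaction quotient is Q = [Cu^+(aq)]^2 / [Pt^2+(aq)].
Substituting the known concentrations and solving, log [Cu^+(aq)] = −0.416 and [Cu^+(aq)] = 0.38 M.

0.38 M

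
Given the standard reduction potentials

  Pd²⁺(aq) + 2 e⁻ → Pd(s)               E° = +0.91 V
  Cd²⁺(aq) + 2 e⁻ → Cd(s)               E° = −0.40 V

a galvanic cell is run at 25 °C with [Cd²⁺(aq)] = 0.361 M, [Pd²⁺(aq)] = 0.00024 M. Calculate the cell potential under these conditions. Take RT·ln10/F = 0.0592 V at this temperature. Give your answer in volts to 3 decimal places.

+1.216 V

Pd²⁺/Pd is reduced (cathode, E° = +0.91 V) and Cd²⁺/Cd is oxidized (anode).
E°cell = E°cat − E°an = +0.91 − (−0.40) = +1.31 V; n = 2.
Balancing gives Pd²⁺(aq) + Cd(s) → Pd(s) + Cd²⁺(aq); hence Q = [Cd²⁺(aq)] / [Pd²⁺(aq)] = 1.5×10^3 (log Q = 3.177).
Applying E = E° − (RT ln10/nF)·log Q gives +1.31 − (0.0592/2)(3.177) = +1.216 V.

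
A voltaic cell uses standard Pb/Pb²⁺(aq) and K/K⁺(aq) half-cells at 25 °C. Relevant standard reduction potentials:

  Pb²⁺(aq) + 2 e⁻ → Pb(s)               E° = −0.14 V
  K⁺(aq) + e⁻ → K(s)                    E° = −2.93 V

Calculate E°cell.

+2.79 V

Of the two couples in this cell, the one with the more positive reduction potential is reduced at the cathode: here that is Pb²⁺/Pb (−0.14 V); K⁺/K (−2.93 V) is the anode.
E°cell = E°(cathode) − E°(anode) = −0.14 − (−2.93) = +2.79 V.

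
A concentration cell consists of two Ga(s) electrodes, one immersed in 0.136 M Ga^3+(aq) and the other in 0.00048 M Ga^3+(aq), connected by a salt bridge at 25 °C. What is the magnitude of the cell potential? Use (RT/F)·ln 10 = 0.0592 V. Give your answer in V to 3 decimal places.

For a concentration cell E°cell = 0, since both electrodes use the same couple.
The compartment with the higher Ga^3+(aq) concentration (0.136 M) acts as the cathode; ions are reduced there and produced at the dilute (0.00048 M) anode.
With n = 3, Ecell = −(0.0592/3)·log([dilute]/[conc]) = −(0.0592/3)·log(0.00048/0.136) = +0.048 V.

0.048 V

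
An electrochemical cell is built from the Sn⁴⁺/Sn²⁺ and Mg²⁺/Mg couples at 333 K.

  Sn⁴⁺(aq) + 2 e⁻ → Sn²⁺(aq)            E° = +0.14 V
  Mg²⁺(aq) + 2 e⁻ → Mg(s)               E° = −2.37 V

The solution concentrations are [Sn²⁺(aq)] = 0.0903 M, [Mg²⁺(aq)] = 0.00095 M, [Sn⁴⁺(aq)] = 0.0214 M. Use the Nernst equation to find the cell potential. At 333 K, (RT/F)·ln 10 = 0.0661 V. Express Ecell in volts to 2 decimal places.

The Sn⁴⁺/Sn²⁺ couple has the more positive E°, so it is the cathode; Mg²⁺/Mg is the anode.
E°cell = +0.14 − (−2.37) = +2.51 V, with n = 2 electrons transferred.
Balancing gives Sn⁴⁺(aq) + Mg(s) → Sn²⁺(aq) + Mg²⁺(aq); hence Q = ([Sn²⁺(aq)]·[Mg²⁺(aq)]) / [Sn⁴⁺(aq)] = 0.00401 (log Q = −2.397).
E = E° − (0.0661/n)·log Q = +2.51 − (0.0661/2)(−2.397) = +2.59 V.

+2.59 V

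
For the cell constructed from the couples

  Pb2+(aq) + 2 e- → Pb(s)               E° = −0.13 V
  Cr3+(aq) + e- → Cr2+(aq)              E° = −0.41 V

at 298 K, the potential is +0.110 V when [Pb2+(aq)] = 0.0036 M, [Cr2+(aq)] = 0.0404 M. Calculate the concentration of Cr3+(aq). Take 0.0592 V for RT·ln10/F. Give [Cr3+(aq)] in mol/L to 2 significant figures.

With Pb²⁺/Pb at the cathode and Cr³⁺/Cr²⁺ at the anode, E°cell = −0.13 − (−0.41) = +0.28 V (n = 2).
Since E = E° − (0.0592/n)·log Q, log Q = n(E° − E)/0.0592 = 5.743.
Balancing electrons gives Pb2+(aq) + 2 Cr2+(aq) → Pb(s) + 2 Cr3+(aq); thus Q = [Cr3+(aq)]^2 / ([Pb2+(aq)]·[Cr2+(aq)]^2).
Substituting the known concentrations and solving, log [Cr3+(aq)] = 0.256 and [Cr3+(aq)] = 1.8 M.

1.8 M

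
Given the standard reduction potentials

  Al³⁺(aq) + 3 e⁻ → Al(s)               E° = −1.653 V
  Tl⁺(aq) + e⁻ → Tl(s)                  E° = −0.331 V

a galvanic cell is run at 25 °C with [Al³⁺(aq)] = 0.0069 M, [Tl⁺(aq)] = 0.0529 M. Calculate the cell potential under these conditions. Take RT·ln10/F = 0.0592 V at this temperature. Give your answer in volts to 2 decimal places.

Since E°(Tl⁺/Tl) > E°(Al³⁺/Al), Tl⁺/Tl serves as the cathode.
E°cell = E°cat − E°an = −0.331 − (−1.653) = +1.322 V; n = 3.
The balanced reaction is 3 Tl⁺(aq) + Al(s) → 3 Tl(s) + Al³⁺(aq), so Q = [Al³⁺(aq)] / [Tl⁺(aq)]^3 = 46.6 and log Q = 1.668.
By the Nernst equation, E = +1.322 − (0.0592/3)·(1.668) = +1.29 V.

+1.29 V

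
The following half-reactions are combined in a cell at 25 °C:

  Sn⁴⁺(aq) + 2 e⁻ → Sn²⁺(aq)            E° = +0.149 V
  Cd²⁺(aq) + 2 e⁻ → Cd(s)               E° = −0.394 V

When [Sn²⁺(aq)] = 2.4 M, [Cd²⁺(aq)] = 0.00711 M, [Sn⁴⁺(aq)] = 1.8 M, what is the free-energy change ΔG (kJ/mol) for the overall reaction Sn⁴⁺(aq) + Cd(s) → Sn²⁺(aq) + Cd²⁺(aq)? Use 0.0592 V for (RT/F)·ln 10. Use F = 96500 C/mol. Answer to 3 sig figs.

−116 kJ/mol

The standard cell potential is +0.149 − (−0.394) = +0.543 V, with n = 2 electrons in the balanced equation.
Here Q = ([Sn²⁺(aq)]·[Cd²⁺(aq)]) / [Sn⁴⁺(aq)] = 0.00948 (log Q = −2.023), giving E = +0.543 − (0.0592/2)·(−2.023) = +0.6029 V.
Finally ΔG = −nFE = −(2)(96500 C/mol)(+0.6029 V) = −116 kJ/mol.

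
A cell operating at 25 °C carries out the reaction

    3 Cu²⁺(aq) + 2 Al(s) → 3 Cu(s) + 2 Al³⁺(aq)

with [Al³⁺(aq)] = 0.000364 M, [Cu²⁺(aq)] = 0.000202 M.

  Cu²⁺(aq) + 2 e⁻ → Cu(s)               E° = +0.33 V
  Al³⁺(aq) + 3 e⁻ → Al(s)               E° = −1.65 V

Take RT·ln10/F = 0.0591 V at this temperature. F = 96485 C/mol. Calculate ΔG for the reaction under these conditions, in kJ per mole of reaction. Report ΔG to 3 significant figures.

With Cu²⁺/Cu reduced at the cathode, E°cell = +0.33 − (−1.65) = +1.98 V and n = 6.
Q = [Al³⁺(aq)]^2 / [Cu²⁺(aq)]^3 = 1.61×10^4, so log Q = 4.206 and E = +1.98 − (0.0591/6)(4.206) = +1.9386 V.
ΔG = −nFE = −(6)(96485)(+1.9386) J/mol = −1120 kJ/mol.

−1120 kJ/mol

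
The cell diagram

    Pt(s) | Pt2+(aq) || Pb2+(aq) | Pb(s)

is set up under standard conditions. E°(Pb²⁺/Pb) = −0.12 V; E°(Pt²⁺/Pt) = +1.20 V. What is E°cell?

−1.32 V

By convention the left-hand electrode in cell notation is the anode (oxidation) and the right-hand electrode is the cathode (reduction).
E°cell = E°(right) − E°(left) = −0.12 − (+1.20) = −1.32 V.
The negative sign shows that, as written, the cell would require an external voltage to drive the reaction.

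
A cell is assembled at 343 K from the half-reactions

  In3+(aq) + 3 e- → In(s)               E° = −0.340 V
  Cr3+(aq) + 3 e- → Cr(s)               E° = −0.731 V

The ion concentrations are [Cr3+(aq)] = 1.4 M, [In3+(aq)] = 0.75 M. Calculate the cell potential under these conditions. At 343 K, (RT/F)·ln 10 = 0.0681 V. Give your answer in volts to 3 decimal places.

+0.385 V

In³⁺/In is reduced (cathode, E° = −0.340 V) and Cr³⁺/Cr is oxidized (anode).
E°cell = E°cat − E°an = −0.340 − (−0.731) = +0.391 V; n = 3.
For the overall reaction In3+(aq) + Cr(s) → In(s) + Cr3+(aq), Q = [Cr3+(aq)] / [In3+(aq)] = 1.87, giving log Q = 0.271.
E = E° − (0.0681/n)·log Q = +0.391 − (0.0681/3)(0.271) = +0.385 V.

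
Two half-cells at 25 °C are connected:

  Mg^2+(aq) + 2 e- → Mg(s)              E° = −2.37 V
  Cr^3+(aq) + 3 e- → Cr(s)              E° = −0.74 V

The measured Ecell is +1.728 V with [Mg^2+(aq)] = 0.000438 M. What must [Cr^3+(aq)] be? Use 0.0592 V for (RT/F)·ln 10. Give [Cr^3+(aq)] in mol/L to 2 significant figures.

0.85 M

The Cr³⁺/Cr couple has the larger reduction potential, so it is the cathode: E°cell = −0.74 − (−2.37) = +1.63 V and n = 6.
From the Nernst equation, log Q = n(E° − E)/0.0592 = 6·(+1.63 − (+1.728))/0.0592 = −9.932.
Balancing electrons gives 2 Cr^3+(aq) + 3 Mg(s) → 2 Cr(s) + 3 Mg^2+(aq); thus Q = [Mg^2+(aq)]^3 / [Cr^3+(aq)]^2.
Solving for the unknown gives log [Cr^3+(aq)] = −0.072, so [Cr^3+(aq)] ≈ 0.85 M.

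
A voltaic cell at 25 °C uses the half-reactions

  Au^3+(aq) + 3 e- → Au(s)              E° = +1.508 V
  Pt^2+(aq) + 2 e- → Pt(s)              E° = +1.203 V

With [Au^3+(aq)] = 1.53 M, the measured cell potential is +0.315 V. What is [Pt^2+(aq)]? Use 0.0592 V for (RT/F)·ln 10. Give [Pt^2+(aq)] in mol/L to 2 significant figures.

0.61 M

With Au³⁺/Au at the cathode and Pt²⁺/Pt at the anode, E°cell = +1.508 − (+1.203) = +0.305 V (n = 6).
Rearranging E = E° − (0.0592/n)·log Q gives log Q = 6(+0.305 − (+0.315))/0.0592 = −1.014.
The balanced reaction is 2 Au^3+(aq) + 3 Pt(s) → 2 Au(s) + 3 Pt^2+(aq), so Q = [Pt^2+(aq)]^3 / [Au^3+(aq)]^2.
Substituting the known concentrations and solving, log [Pt^2+(aq)] = −0.215 and [Pt^2+(aq)] = 0.61 M.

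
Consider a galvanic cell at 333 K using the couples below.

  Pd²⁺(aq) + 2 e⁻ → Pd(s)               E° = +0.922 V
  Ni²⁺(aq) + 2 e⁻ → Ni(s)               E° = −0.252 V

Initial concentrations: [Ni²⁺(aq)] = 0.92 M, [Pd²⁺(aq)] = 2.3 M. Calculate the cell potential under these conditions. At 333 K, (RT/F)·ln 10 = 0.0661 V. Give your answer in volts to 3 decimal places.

+1.187 V

Since E°(Pd²⁺/Pd) > E°(Ni²⁺/Ni), Pd²⁺/Pd serves as the cathode.
E°cell = E°cat − E°an = +0.922 − (−0.252) = +1.174 V; n = 2.
The balanced reaction is Pd²⁺(aq) + Ni(s) → Pd(s) + Ni²⁺(aq), so Q = [Ni²⁺(aq)] / [Pd²⁺(aq)] = 0.4 and log Q = −0.398.
Applying E = E° − (RT ln10/nF)·log Q gives +1.174 − (0.0661/2)(−0.398) = +1.187 V.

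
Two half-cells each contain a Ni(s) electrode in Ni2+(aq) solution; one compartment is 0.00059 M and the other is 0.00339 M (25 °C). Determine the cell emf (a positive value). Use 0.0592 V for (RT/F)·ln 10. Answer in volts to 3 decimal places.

For a concentration cell E°cell = 0, since both electrodes use the same couple.
The compartment with the higher Ni2+(aq) concentration (0.00339 M) acts as the cathode; ions are reduced there and produced at the dilute (0.00059 M) anode.
With n = 2, Ecell = −(0.0592/2)·log([dilute]/[conc]) = −(0.0592/2)·log(0.00059/0.00339) = +0.022 V.

0.022 V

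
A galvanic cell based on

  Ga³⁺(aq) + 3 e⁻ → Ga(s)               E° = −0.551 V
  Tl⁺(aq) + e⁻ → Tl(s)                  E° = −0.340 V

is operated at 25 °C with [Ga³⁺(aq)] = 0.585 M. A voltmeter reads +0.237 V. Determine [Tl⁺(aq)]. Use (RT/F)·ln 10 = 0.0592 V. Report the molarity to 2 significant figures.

2.3 M

Tl⁺/Tl is the cathode (higher E°); E°cell = −0.340 − (−0.551) = +0.211 V with n = 3.
Rearranging E = E° − (0.0592/n)·log Q gives log Q = 3(+0.211 − (+0.237))/0.0592 = −1.318.
For 3 Tl⁺(aq) + Ga(s) → 3 Tl(s) + Ga³⁺(aq), the reaction quotient is Q = [Ga³⁺(aq)] / [Tl⁺(aq)]^3.
Solving for the unknown gives log [Tl⁺(aq)] = 0.362, so [Tl⁺(aq)] ≈ 2.3 M.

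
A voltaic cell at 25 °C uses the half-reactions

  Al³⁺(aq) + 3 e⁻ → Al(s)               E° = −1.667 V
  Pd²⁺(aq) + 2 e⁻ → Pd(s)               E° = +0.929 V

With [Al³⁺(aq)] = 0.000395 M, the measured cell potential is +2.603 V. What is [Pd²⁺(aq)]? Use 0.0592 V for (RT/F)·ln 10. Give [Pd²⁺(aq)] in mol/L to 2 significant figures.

Pd²⁺/Pd is the cathode (higher E°); E°cell = +0.929 − (−1.667) = +2.596 V with n = 6.
Since E = E° − (0.0592/n)·log Q, log Q = n(E° − E)/0.0592 = −0.709.
For 3 Pd²⁺(aq) + 2 Al(s) → 3 Pd(s) + 2 Al³⁺(aq), the reaction quotient is Q = [Al³⁺(aq)]^2 / [Pd²⁺(aq)]^3.
Isolating [Pd²⁺(aq)] in Q = 10^{−0.709} yields log [Pd²⁺(aq)] = −2.033, i.e. 0.0093 M.

0.0093 M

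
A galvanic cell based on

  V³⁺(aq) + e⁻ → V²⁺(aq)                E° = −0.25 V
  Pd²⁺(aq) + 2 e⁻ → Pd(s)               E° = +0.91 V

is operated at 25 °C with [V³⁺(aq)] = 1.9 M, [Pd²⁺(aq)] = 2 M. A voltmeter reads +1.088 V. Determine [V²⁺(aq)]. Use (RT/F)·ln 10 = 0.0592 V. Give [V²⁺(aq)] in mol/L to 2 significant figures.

With Pd²⁺/Pd at the cathode and V³⁺/V²⁺ at the anode, E°cell = +0.91 − (−0.25) = +1.16 V (n = 2).
From the Nernst equation, log Q = n(E° − E)/0.0592 = 2·(+1.16 − (+1.088))/0.0592 = 2.432.
For Pd²⁺(aq) + 2 V²⁺(aq) → Pd(s) + 2 V³⁺(aq), the reaction quotient is Q = [V³⁺(aq)]^2 / ([Pd²⁺(aq)]·[V²⁺(aq)]^2).
Substituting the known concentrations and solving, log [V²⁺(aq)] = −1.088 and [V²⁺(aq)] = 0.082 M.

0.082 M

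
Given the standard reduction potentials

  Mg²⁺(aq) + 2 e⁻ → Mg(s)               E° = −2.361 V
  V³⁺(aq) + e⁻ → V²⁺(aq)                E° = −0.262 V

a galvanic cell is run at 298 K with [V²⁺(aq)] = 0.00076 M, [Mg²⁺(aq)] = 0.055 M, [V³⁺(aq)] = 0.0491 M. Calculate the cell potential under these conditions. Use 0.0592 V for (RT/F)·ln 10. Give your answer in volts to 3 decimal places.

+2.243 V

Since E°(V³⁺/V²⁺) > E°(Mg²⁺/Mg), V³⁺/V²⁺ serves as the cathode.
The standard potential is −0.262 − (−2.361) = +2.099 V and the balanced reaction transfers n = 2 electrons.
The balanced reaction is 2 V³⁺(aq) + Mg(s) → 2 V²⁺(aq) + Mg²⁺(aq), so Q = ([V²⁺(aq)]^2·[Mg²⁺(aq)]) / [V³⁺(aq)]^2 = 1.32×10^−5 and log Q = −4.880.
Applying E = E° − (RT ln10/nF)·log Q gives +2.099 − (0.0592/2)(−4.880) = +2.243 V.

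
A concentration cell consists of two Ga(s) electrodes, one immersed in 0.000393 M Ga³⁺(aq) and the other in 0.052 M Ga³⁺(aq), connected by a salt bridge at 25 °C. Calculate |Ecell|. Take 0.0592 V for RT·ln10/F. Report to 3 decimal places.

0.042 V

For a concentration cell E°cell = 0, since both electrodes use the same couple.
The compartment with the higher Ga³⁺(aq) concentration (0.052 M) acts as the cathode; ions are reduced there and produced at the dilute (0.000393 M) anode.
With n = 3, Ecell = −(0.0592/3)·log([dilute]/[conc]) = −(0.0592/3)·log(0.000393/0.052) = +0.042 V.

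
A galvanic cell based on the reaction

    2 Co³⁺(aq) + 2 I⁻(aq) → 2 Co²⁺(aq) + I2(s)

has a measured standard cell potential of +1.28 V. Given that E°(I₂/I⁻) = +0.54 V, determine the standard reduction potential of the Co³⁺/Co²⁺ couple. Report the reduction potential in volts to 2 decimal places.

+1.82 V

In the reaction as written the Co³⁺/Co²⁺ couple is reduced (cathode) and I₂/I⁻ is oxidized (anode), so E°cell = E°(Co³⁺/Co²⁺) − E°(I₂/I⁻).
E°(Co³⁺/Co²⁺) = E°cell + E°(anode) = +1.28 + (+0.54) = +1.82 V.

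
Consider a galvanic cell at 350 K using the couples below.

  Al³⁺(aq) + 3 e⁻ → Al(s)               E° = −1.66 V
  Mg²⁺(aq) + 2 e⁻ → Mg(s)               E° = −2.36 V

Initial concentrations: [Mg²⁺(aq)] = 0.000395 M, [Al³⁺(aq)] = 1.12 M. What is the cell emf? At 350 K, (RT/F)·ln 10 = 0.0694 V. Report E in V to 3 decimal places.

Since E°(Al³⁺/Al) > E°(Mg²⁺/Mg), Al³⁺/Al serves as the cathode.
E°cell = E°cat − E°an = −1.66 − (−2.36) = +0.70 V; n = 6.
Balancing gives 2 Al³⁺(aq) + 3 Mg(s) → 2 Al(s) + 3 Mg²⁺(aq); hence Q = [Mg²⁺(aq)]^3 / [Al³⁺(aq)]^2 = 4.91×10^−11 (log Q = −10.309).
By the Nernst equation, E = +0.70 − (0.0694/6)·(−10.309) = +0.819 V.

+0.819 V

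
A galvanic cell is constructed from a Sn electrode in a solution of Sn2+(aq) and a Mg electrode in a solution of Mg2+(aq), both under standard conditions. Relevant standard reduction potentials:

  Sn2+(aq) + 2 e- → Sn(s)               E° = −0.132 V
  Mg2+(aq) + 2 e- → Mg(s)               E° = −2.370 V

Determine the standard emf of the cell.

The Sn²⁺/Sn couple has the higher E°, so Sn ion is reduced (cathode) and Mg is oxidized (anode).
E°cell = E°(cathode) − E°(anode) = −0.132 − (−2.370) = +2.238 V.

+2.238 V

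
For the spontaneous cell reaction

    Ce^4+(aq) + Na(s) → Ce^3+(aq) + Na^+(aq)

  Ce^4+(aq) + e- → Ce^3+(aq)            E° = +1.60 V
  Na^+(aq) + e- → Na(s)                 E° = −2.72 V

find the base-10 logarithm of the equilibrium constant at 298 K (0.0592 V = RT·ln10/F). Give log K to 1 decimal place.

The Ce⁴⁺/Ce³⁺ couple is reduced (cathode); E°cell = +1.60 − (−2.72) = +4.32 V with n = 1.
At equilibrium E = 0, so log K = nE°cell / 0.0592 = (1)(+4.32) / 0.0592 = 73.0.

log K = 73.0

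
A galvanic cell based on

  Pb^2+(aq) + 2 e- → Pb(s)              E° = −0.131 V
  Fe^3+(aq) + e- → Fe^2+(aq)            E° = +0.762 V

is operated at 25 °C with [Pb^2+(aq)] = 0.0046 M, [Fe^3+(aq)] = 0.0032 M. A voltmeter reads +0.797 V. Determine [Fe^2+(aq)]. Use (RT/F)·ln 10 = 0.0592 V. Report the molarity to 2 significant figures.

With Fe³⁺/Fe²⁺ at the cathode and Pb²⁺/Pb at the anode, E°cell = +0.762 − (−0.131) = +0.893 V (n = 2).
From the Nernst equation, log Q = n(E° − E)/0.0592 = 2·(+0.893 − (+0.797))/0.0592 = 3.243.
For 2 Fe^3+(aq) + Pb(s) → 2 Fe^2+(aq) + Pb^2+(aq), the reaction quotient is Q = ([Fe^2+(aq)]^2·[Pb^2+(aq)]) / [Fe^3+(aq)]^2.
Substituting the known concentrations and solving, log [Fe^2+(aq)] = 0.295 and [Fe^2+(aq)] = 2.0 M.

2.0 M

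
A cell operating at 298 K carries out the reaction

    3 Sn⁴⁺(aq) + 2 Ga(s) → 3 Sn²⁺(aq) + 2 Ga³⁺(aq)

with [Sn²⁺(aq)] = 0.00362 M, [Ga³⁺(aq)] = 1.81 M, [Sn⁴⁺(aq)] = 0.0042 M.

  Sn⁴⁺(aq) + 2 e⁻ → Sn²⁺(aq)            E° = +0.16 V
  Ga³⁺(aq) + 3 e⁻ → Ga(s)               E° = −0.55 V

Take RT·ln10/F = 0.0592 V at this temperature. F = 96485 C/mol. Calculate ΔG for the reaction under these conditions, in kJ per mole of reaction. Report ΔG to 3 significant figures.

The standard cell potential is +0.16 − (−0.55) = +0.71 V, with n = 6 electrons in the balanced equation.
The reaction quotient is ([Sn²⁺(aq)]^3·[Ga³⁺(aq)]^2) / [Sn⁴⁺(aq)]^3 = 2.1; by Nernst, E = +0.71 − (0.0592/6)(0.322) = +0.7068 V.
Then ΔG = −nFE = −6 × 96485 × +0.7068 J/mol = −409 kJ/mol.

−409 kJ/mol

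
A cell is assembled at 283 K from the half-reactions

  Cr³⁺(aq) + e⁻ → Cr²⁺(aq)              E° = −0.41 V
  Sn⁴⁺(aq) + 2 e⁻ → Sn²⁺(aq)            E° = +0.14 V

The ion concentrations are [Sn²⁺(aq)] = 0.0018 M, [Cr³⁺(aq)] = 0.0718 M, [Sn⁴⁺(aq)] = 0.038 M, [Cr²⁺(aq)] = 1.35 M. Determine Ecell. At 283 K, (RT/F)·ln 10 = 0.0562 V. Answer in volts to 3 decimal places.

Since E°(Sn⁴⁺/Sn²⁺) > E°(Cr³⁺/Cr²⁺), Sn⁴⁺/Sn²⁺ serves as the cathode.
The standard potential is +0.14 − (−0.41) = +0.55 V and the balanced reaction transfers n = 2 electrons.
For the overall reaction Sn⁴⁺(aq) + 2 Cr²⁺(aq) → Sn²⁺(aq) + 2 Cr³⁺(aq), Q = ([Sn²⁺(aq)]·[Cr³⁺(aq)]^2) / ([Sn⁴⁺(aq)]·[Cr²⁺(aq)]^2) = 0.000134, giving log Q = −3.873.
Applying E = E° − (RT ln10/nF)·log Q gives +0.55 − (0.0562/2)(−3.873) = +0.659 V.

+0.659 V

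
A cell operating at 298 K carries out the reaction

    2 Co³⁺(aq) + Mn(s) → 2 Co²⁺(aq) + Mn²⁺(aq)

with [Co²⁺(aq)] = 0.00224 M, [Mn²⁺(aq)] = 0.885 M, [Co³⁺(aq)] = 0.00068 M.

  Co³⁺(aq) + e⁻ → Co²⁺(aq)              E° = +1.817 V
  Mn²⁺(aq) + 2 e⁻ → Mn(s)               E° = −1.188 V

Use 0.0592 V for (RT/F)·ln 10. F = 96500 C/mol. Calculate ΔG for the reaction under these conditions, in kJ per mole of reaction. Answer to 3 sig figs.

−574 kJ/mol

E°cell = +1.817 − (−1.188) = +3.005 V; the balanced reaction transfers n = 2 electrons.
Q = ([Co²⁺(aq)]^2·[Mn²⁺(aq)]) / [Co³⁺(aq)]^2 = 9.6, so log Q = 0.982 and E = +3.005 − (0.0592/2)(0.982) = +2.9759 V.
Then ΔG = −nFE = −2 × 96500 × +2.9759 J/mol = −574 kJ/mol.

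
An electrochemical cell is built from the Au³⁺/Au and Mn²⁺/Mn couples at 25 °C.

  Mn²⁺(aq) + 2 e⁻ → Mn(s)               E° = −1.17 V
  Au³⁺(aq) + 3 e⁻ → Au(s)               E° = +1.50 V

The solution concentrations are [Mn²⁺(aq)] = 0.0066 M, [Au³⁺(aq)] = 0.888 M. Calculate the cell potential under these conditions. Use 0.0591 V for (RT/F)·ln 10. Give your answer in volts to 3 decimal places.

+2.733 V

Au³⁺/Au is reduced (cathode, E° = +1.50 V) and Mn²⁺/Mn is oxidized (anode).
E°cell = +1.50 − (−1.17) = +2.67 V, with n = 6 electrons transferred.
Balancing gives 2 Au³⁺(aq) + 3 Mn(s) → 2 Au(s) + 3 Mn²⁺(aq); hence Q = [Mn²⁺(aq)]^3 / [Au³⁺(aq)]^2 = 3.65×10^−7 (log Q = −6.438).
E = E° − (0.0591/n)·log Q = +2.67 − (0.0591/6)(−6.438) = +2.733 V.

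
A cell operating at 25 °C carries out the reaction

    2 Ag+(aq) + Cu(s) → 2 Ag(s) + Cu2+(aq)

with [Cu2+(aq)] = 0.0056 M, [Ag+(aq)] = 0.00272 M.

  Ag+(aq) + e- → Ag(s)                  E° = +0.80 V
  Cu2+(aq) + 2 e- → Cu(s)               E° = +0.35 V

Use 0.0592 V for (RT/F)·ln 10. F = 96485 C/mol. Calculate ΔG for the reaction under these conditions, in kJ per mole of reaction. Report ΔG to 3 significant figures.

The standard cell potential is +0.80 − (+0.35) = +0.45 V, with n = 2 electrons in the balanced equation.
Here Q = [Cu2+(aq)] / [Ag+(aq)]^2 = 757 (log Q = 2.879), giving E = +0.45 − (0.0592/2)·(2.879) = +0.3648 V.
Then ΔG = −nFE = −2 × 96485 × +0.3648 J/mol = −70.4 kJ/mol.

−70.4 kJ/mol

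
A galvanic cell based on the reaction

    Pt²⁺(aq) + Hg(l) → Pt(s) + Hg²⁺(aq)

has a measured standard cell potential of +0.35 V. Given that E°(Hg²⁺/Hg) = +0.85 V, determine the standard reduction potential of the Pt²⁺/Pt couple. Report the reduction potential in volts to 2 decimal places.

In the reaction as written the Pt²⁺/Pt couple is reduced (cathode) and Hg²⁺/Hg is oxidized (anode), so E°cell = E°(Pt²⁺/Pt) − E°(Hg²⁺/Hg).
E°(Pt²⁺/Pt) = E°cell + E°(anode) = +0.35 + (+0.85) = +1.20 V.

+1.20 V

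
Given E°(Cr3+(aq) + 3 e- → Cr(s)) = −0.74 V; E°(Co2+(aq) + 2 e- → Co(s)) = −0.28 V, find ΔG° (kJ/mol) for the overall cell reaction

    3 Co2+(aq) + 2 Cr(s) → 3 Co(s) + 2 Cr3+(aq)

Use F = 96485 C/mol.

In the reaction as written Co2+(aq) is reduced, so the Co²⁺/Co couple is the cathode and Cr³⁺/Cr is the anode.
E°cell = −0.28 − (−0.74) = +0.46 V; balancing electrons gives n = 6.
ΔG° = −nFE°cell = −(6)(96485)(+0.46) J/mol = −266 kJ/mol.

−266 kJ/mol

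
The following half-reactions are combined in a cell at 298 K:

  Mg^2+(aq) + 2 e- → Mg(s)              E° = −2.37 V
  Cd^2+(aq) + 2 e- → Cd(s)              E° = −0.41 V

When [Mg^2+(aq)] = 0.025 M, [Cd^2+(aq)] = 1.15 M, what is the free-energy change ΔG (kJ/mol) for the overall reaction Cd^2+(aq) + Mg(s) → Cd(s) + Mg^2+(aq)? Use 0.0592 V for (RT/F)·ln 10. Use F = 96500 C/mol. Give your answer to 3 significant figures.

−388 kJ/mol

E°cell = −0.41 − (−2.37) = +1.96 V; the balanced reaction transfers n = 2 electrons.
The reaction quotient is [Mg^2+(aq)] / [Cd^2+(aq)] = 0.0217; by Nernst, E = +1.96 − (0.0592/2)(−1.663) = +2.0092 V.
Then ΔG = −nFE = −2 × 96500 × +2.0092 J/mol = −388 kJ/mol.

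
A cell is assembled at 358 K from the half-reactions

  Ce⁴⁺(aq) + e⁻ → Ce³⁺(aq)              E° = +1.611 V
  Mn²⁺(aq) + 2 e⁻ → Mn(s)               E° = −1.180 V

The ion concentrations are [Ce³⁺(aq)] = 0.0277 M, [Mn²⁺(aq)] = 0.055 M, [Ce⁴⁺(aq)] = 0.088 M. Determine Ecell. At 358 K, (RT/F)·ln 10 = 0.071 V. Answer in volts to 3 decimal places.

Ce⁴⁺/Ce³⁺ is reduced (cathode, E° = +1.611 V) and Mn²⁺/Mn is oxidized (anode).
E°cell = +1.611 − (−1.180) = +2.791 V, with n = 2 electrons transferred.
Balancing gives 2 Ce⁴⁺(aq) + Mn(s) → 2 Ce³⁺(aq) + Mn²⁺(aq); hence Q = ([Ce³⁺(aq)]^2·[Mn²⁺(aq)]) / [Ce⁴⁺(aq)]^2 = 0.00545 (log Q = −2.264).
By the Nernst equation, E = +2.791 − (0.071/2)·(−2.264) = +2.871 V.

+2.871 V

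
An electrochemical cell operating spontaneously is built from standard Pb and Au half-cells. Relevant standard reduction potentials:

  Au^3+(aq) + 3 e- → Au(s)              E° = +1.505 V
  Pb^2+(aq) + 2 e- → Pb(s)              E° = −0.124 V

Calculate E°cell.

+1.629 V

Of the two couples in this cell, the one with the more positive reduction potential is reduced at the cathode: here that is Au³⁺/Au (+1.505 V); Pb²⁺/Pb (−0.124 V) is the anode.
E°cell = E°(cathode) − E°(anode) = +1.505 − (−0.124) = +1.629 V.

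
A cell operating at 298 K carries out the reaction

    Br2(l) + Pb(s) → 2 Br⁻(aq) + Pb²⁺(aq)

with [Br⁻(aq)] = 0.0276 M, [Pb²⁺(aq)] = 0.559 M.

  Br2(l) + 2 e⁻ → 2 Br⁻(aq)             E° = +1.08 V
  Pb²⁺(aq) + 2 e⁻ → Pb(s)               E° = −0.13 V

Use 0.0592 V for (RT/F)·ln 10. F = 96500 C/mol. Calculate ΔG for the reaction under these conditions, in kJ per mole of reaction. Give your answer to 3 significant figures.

E°cell = +1.08 − (−0.13) = +1.21 V; the balanced reaction transfers n = 2 electrons.
Here Q = [Br⁻(aq)]^2·[Pb²⁺(aq)] = 0.000426 (log Q = −3.371), giving E = +1.21 − (0.0592/2)·(−3.371) = +1.3098 V.
ΔG = −nFE = −(2)(96500)(+1.3098) J/mol = −253 kJ/mol.

−253 kJ/mol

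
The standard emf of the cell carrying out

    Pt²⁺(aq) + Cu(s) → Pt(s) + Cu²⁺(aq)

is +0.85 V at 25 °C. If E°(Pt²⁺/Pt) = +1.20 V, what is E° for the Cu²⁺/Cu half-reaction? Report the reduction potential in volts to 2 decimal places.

+0.35 V

In the reaction as written the Pt²⁺/Pt couple is reduced (cathode) and Cu²⁺/Cu is oxidized (anode), so E°cell = E°(Pt²⁺/Pt) − E°(Cu²⁺/Cu).
E°(Cu²⁺/Cu) = E°(cathode) − E°cell = +1.20 − (+0.85) = +0.35 V.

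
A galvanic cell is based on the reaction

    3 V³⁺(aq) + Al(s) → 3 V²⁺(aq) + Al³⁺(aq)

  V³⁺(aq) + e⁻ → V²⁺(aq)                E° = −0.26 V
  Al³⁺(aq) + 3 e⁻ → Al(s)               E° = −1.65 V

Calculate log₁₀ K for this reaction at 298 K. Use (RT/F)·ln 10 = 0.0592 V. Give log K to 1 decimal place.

log K = 70.4

The V³⁺/V²⁺ couple is reduced (cathode); E°cell = −0.26 − (−1.65) = +1.39 V with n = 3.
At equilibrium E = 0, so log K = nE°cell / 0.0592 = (3)(+1.39) / 0.0592 = 70.4.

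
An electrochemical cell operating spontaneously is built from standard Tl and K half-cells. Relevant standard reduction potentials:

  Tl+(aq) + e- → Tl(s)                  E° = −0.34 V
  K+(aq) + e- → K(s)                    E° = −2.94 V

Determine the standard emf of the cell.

+2.60 V

Of the two couples in this cell, the one with the more positive reduction potential is reduced at the cathode: here that is Tl⁺/Tl (−0.34 V); K⁺/K (−2.94 V) is the anode.
E°cell = E°(cathode) − E°(anode) = −0.34 − (−2.94) = +2.60 V.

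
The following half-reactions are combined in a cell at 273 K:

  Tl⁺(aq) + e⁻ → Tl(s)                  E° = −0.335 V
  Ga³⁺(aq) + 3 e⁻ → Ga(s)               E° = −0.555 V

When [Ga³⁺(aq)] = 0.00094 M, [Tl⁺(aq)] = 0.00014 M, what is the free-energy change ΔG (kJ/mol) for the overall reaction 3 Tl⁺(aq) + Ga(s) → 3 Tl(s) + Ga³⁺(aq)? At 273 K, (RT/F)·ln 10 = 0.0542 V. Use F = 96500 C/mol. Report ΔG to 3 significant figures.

E°cell = −0.335 − (−0.555) = +0.220 V; the balanced reaction transfers n = 3 electrons.
The reaction quotient is [Ga³⁺(aq)] / [Tl⁺(aq)]^3 = 3.43×10^8; by Nernst, E = +0.220 − (0.0542/3)(8.535) = +0.0658 V.
ΔG = −nFE = −(3)(96500)(+0.0658) J/mol = −19.0 kJ/mol.

−19.0 kJ/mol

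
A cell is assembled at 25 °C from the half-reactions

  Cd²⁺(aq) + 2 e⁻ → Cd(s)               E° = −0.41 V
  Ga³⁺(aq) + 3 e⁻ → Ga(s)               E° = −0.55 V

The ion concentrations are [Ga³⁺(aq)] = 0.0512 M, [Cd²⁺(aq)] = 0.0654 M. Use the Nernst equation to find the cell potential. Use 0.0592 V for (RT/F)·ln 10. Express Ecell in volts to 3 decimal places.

Since E°(Cd²⁺/Cd) > E°(Ga³⁺/Ga), Cd²⁺/Cd serves as the cathode.
E°cell = −0.41 − (−0.55) = +0.14 V, with n = 6 electrons transferred.
Balancing gives 3 Cd²⁺(aq) + 2 Ga(s) → 3 Cd(s) + 2 Ga³⁺(aq); hence Q = [Ga³⁺(aq)]^2 / [Cd²⁺(aq)]^3 = 9.37 (log Q = 0.972).
E = E° − (0.0592/n)·log Q = +0.14 − (0.0592/6)(0.972) = +0.130 V.

+0.130 V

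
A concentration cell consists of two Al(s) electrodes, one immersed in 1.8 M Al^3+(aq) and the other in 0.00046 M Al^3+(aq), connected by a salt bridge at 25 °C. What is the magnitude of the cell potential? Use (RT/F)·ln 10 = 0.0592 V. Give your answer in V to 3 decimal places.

0.071 V

For a concentration cell E°cell = 0, since both electrodes use the same couple.
The compartment with the higher Al^3+(aq) concentration (1.8 M) acts as the cathode; ions are reduced there and produced at the dilute (0.00046 M) anode.
With n = 3, Ecell = −(0.0592/3)·log([dilute]/[conc]) = −(0.0592/3)·log(0.00046/1.8) = +0.071 V.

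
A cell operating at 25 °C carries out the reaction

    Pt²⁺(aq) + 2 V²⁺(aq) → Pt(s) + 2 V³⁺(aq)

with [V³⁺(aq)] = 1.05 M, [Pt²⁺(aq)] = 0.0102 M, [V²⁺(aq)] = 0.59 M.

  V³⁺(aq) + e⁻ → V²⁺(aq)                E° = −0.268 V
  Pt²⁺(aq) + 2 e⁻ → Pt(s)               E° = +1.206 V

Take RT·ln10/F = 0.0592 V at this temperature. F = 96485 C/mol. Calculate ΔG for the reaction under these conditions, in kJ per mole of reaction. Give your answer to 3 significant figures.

With Pt²⁺/Pt reduced at the cathode, E°cell = +1.206 − (−0.268) = +1.474 V and n = 2.
Q = [V³⁺(aq)]^2 / ([Pt²⁺(aq)]·[V²⁺(aq)]^2) = 311, so log Q = 2.492 and E = +1.474 − (0.0592/2)(2.492) = +1.4002 V.
Then ΔG = −nFE = −2 × 96485 × +1.4002 J/mol = −270 kJ/mol.

−270 kJ/mol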